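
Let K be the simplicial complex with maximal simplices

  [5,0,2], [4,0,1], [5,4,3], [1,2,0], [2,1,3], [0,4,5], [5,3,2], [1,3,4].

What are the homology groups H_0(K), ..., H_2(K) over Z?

Fix the vertex order 0 < 1 < 2 < 3 < 4 < 5 and write every simplex with vertices in increasing order. Then dim K = 2 and the simplices of K are:

  0-simplices (6): [0], [1], [2], [3], [4], [5]
  1-simplices (12): [0,1], [0,2], [0,4], [0,5], [1,2], [1,3], [1,4], [2,3], [2,5], [3,4], [3,5], [4,5]
  2-simplices (8): [0,1,2], [0,1,4], [0,2,5], [0,4,5], [1,2,3], [1,3,4], [2,3,5], [3,4,5]

giving chain groups C_0 ≅ Z^6, C_1 ≅ Z^12, C_2 ≅ Z^8.

Boundary ∂_1: C_1 → C_0 sends each edge [p,q] (with p < q) to q − p. For instance
  ∂[3,5] = [5] − [3].
The 6×12 boundary matrix has rank 5 and Smith normal form diag(1,1,1,1,1).

Boundary ∂_2: C_2 → C_1 acts by ∂[p,q,r] = [q,r] − [p,r] + [p,q]. For instance
  ∂[2,3,5] = [3,5] − [2,5] + [2,3],
  ∂[1,2,3] = [2,3] − [1,3] + [1,2].
The 12×8 boundary matrix has rank 7 and Smith normal form diag(1,1,1,1,1,1,1).

Now H_k = ker ∂_k / im ∂_{k+1}, so:

  H_0: rank C_0 − rank ∂_1 = 6 − 5 = 1, and the invariant factors of ∂_1 are all 1, so H_0 ≅ Z.
  H_1: rank ker ∂_1 − rank ∂_2 = (12 − 5) − 7 = 0, and the invariant factors of ∂_2 are all 1, so H_1 ≅ 0.
  H_2: rank ker ∂_2 − rank ∂_3 = (8 − 7) − 0 = 1, and there is no ∂_3, so H_2 ≅ Z.

As a check, the Euler characteristic is 6 − 12 + 8 = 2, which agrees with 1 − 0 + 1 = 2.
(K is a triangulation of the 2-sphere S^2.)

H_0 ≅ Z,  H_1 = 0,  H_2 ≅ Z.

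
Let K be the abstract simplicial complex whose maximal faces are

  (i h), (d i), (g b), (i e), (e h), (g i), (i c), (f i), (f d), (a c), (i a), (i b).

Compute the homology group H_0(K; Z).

Fix the vertex order a < b < c < d < e < f < g < h < i and write every simplex with vertices in increasing order. Then dim K = 1 and the simplices of K are:

  0-simplices (9): a, b, c, d, e, f, g, h, i
  1-simplices (12): ac, ai, bg, bi, ci, df, di, eh, ei, fi, gi, hi

Hence C_0 ≅ Z^9, C_1 ≅ Z^12.

The boundary map ∂_1: C_1 → C_0 sends each edge [p,q] (with p < q) to q − p.
The resulting 9×12 matrix has rank 8, and its Smith normal form has invariant factors (1,1,1,1,1,1,1,1).

Now H_k = ker ∂_k / im ∂_{k+1}, so:

  H_0: rank C_0 − rank ∂_1 = 9 − 8 = 1, and the invariant factors of ∂_1 are all 1, so H_0 ≅ Z.

H_0 ≅ Z.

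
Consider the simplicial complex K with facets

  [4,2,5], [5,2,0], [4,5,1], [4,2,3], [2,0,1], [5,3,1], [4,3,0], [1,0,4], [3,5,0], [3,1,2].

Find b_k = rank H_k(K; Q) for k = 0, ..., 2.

b_0 = 1, b_1 = 0, b_2 = 0.

We work with the vertex ordering 0 < 1 < 2 < 3 < 4 < 5. The simplices of K, each written with vertices in increasing order, are:

  0-simplices (6): [0], [1], [2], [3], [4], [5]
  1-simplices (15): [0,1], [0,2], [0,3], [0,4], [0,5], [1,2], [1,3], [1,4], [1,5], [2,3], [2,4], [2,5], [3,4], [3,5], [4,5]
  2-simplices (10): [0,1,2], [0,1,4], [0,2,5], [0,3,4], [0,3,5], [1,2,3], [1,3,5], [1,4,5], [2,3,4], [2,4,5]

giving chain groups C_0 ≅ Z^6, C_1 ≅ Z^15, C_2 ≅ Z^10.

Boundary ∂_1: C_1 → C_0 is given by ∂[p,q] = [q] − [p].
As a 6×15 matrix over Z this has rank 5, with invariant factors (1,1,1,1,1).

Boundary ∂_2: C_2 → C_1 maps a triangle to the signed sum of its edges. For instance
  ∂[0,3,4] = [3,4] − [0,4] + [0,3],
  ∂[0,3,5] = [3,5] − [0,5] + [0,3].
The resulting 15×10 matrix has rank 10, and its Smith normal form has invariant factors (1,1,1,1,1,1,1,1,1,2).

Computing H_k = (kernel of ∂_k) / (image of ∂_{k+1}):

  H_0: rank C_0 − rank ∂_1 = 6 − 5 = 1, and the invariant factors of ∂_1 are all 1, so H_0 = Z.
  H_1: rank ker ∂_1 − rank ∂_2 = (15 − 5) − 10 = 0, and ∂_2 has invariant factor 2 > 1, so H_1 = Z/2Z.
  H_2: rank ker ∂_2 − rank ∂_3 = (10 − 10) − 0 = 0, and there is no ∂_3, so H_2 = 0.

Hence the Betti numbers are b_0 = 1, b_1 = 0, b_2 = 0.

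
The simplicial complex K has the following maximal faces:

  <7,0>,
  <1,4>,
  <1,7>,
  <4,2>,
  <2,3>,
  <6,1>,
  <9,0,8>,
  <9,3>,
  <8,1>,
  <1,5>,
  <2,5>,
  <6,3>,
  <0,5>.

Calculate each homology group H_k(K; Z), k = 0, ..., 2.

H_0 ≅ Z,  H_1 ≅ Z^5,  H_2 = 0.

Fix the vertex order 0 < 1 < 2 < 3 < 4 < 5 < 6 < 7 < 8 < 9 and write every simplex with vertices in increasing order. Then dim K = 2 and the simplices of K are:

  0-simplices (10): [0], [1], [2], [3], [4], [5], [6], [7], [8], [9]
  1-simplices (15): [0,5], [0,7], [0,8], [0,9], [1,4], [1,5], [1,6], [1,7], [1,8], [2,3], [2,4], [2,5], [3,6], [3,9], [8,9]
  2-simplices (1): [0,8,9]

Hence C_0 ≅ Z^10, C_1 ≅ Z^15, C_2 ≅ Z^1.

∂_1: C_1 → C_0 maps an edge to its endpoints' difference, ∂[p,q] = q − p.
As a 10×15 matrix over Z this has rank 9, with invariant factors (1,1,1,1,1,1,1,1,1).

∂_2: C_2 → C_1 maps a triangle to the signed sum of its edges. For instance
  ∂[0,8,9] = [8,9] − [0,9] + [0,8].
As a 15×1 matrix over Z this has rank 1, with invariant factors (1).

Reading off H_k = ker ∂_k / im ∂_{k+1}:

  H_0: rank C_0 − rank ∂_1 = 10 − 9 = 1, and the invariant factors of ∂_1 are all 1, so H_0 ≅ Z.
  H_1: rank ker ∂_1 − rank ∂_2 = (15 − 9) − 1 = 5, and the invariant factors of ∂_2 are all 1, so H_1 ≅ Z^5.
  H_2: rank ker ∂_2 − rank ∂_3 = (1 − 1) − 0 = 0, and there is no ∂_3, so H_2 ≅ 0.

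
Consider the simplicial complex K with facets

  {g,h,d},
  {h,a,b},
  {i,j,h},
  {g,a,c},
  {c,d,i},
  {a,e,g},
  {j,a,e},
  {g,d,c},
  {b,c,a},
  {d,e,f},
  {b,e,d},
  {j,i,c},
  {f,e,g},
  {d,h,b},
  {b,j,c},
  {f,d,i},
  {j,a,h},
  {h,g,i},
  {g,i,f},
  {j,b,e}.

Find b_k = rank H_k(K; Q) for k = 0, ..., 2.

b_0 = 1, b_1 = 1, b_2 = 0.

Order the vertices as a < b < c < d < e < f < g < h < i < j. Listing each simplex with vertices in this order, K has dimension 2 with simplices:

  0-simplices (10): a, b, c, d, e, f, g, h, i, j
  1-simplices (30): ab, ac, ae, ag, ah, aj, bc, bd, be, bh, bj, cd, cg, ci, cj, de, df, dg, dh, di, ef, eg, ej, fg, fi, gh, gi, hi, hj, ij
  2-simplices (20): abc, abh, acg, aeg, aej, ahj, bcj, bde, bdh, bej, cdg, cdi, cij, def, dfi, dgh, efg, fgi, ghi, hij

Hence C_0 ≅ Z^10, C_1 ≅ Z^30, C_2 ≅ Z^20.

∂_1: C_1 → C_0 is given by ∂[p,q] = [q] − [p].
The 10×30 boundary matrix has rank 9 and Smith normal form diag(1,1,1,1,1,1,1,1,1).

Boundary ∂_2: C_2 → C_1 maps a triangle to the signed sum of its edges. For instance
  ∂bde = de − be + bd,
  ∂fgi = gi − fi + fg.
The resulting 30×20 matrix has rank 20, and its Smith normal form has invariant factors (1,1,1,1,1,1,1,1,1,1,1,1,1,1,1,1,1,1,1,2).

Computing H_k = (kernel of ∂_k) / (image of ∂_{k+1}):

  H_0: rank C_0 − rank ∂_1 = 10 − 9 = 1, and the invariant factors of ∂_1 are all 1, so H_0 = Z.
  H_1: rank ker ∂_1 − rank ∂_2 = (30 − 9) − 20 = 1, and ∂_2 has invariant factor 2 > 1, so H_1 = Z × Z/2.
  H_2: rank ker ∂_2 − rank ∂_3 = (20 − 20) − 0 = 0, and there is no ∂_3, so H_2 = 0.

Hence the Betti numbers are b_0 = 1, b_1 = 1, b_2 = 0.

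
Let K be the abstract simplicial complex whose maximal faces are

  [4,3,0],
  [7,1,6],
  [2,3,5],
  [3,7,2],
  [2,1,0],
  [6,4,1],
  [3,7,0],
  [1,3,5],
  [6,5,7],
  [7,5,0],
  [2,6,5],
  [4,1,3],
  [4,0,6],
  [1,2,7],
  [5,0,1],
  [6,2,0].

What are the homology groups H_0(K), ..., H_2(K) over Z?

H_0 ≅ Z,  H_1 ≅ Z^2,  H_2 ≅ Z.

We work with the vertex ordering 0 < 1 < 2 < 3 < 4 < 5 < 6 < 7. The simplices of K, each written with vertices in increasing order, are:

  0-simplices (8): [0], [1], [2], [3], [4], [5], [6], [7]
  1-simplices (24): (24 of them)
  2-simplices (16): [0,1,2], [0,1,5], [0,2,6], [0,3,4], [0,3,7], [0,4,6], [0,5,7], [1,2,7], [1,3,4], [1,3,5], [1,4,6], [1,6,7], [2,3,5], [2,3,7], [2,5,6], [5,6,7]

giving chain groups C_0 ≅ Z^8, C_1 ≅ Z^24, C_2 ≅ Z^16.

The boundary map ∂_1: C_1 → C_0 maps an edge to its endpoints' difference, ∂[p,q] = q − p. For instance
  ∂[0,5] = [5] − [0].
The resulting 8×24 matrix has rank 7, and its Smith normal form has invariant factors (1,1,1,1,1,1,1).

Boundary ∂_2: C_2 → C_1 acts by ∂[p,q,r] = [q,r] − [p,r] + [p,q]. For instance
  ∂[0,1,2] = [1,2] − [0,2] + [0,1],
  ∂[0,2,6] = [2,6] − [0,6] + [0,2].
The 24×16 boundary matrix has rank 15 and Smith normal form diag(1,1,1,1,1,1,1,1,1,1,1,1,1,1,1).

From H_k ≅ ker(∂_k) / im(∂_{k+1}) we obtain:

  H_0: rank C_0 − rank ∂_1 = 8 − 7 = 1, and the invariant factors of ∂_1 are all 1, so H_0 ≅ Z.
  H_1: rank ker ∂_1 − rank ∂_2 = (24 − 7) − 15 = 2, and the invariant factors of ∂_2 are all 1, so H_1 ≅ Z^2.
  H_2: rank ker ∂_2 − rank ∂_3 = (16 − 15) − 0 = 1, and there is no ∂_3, so H_2 ≅ Z.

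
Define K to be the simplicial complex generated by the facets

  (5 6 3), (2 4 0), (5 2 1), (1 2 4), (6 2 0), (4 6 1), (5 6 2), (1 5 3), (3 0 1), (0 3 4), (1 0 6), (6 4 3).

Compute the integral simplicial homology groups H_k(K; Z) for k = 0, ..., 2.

H_0 = Z,  H_1 = Z/2,  H_2 = 0.

Order the vertices as 0 < 1 < 2 < 3 < 4 < 5 < 6. Listing each simplex with vertices in this order, K has dimension 2 with simplices:

  0-simplices (7): [0], [1], [2], [3], [4], [5], [6]
  1-simplices (18): [0,1], [0,2], [0,3], [0,4], [0,6], [1,2], [1,3], [1,4], [1,5], [1,6], [2,4], [2,5], [2,6], [3,4], [3,5], [3,6], [4,6], [5,6]
  2-simplices (12): [0,1,3], [0,1,6], [0,2,4], [0,2,6], [0,3,4], [1,2,4], [1,2,5], [1,3,5], [1,4,6], [2,5,6], [3,4,6], [3,5,6]

Hence C_0 ≅ Z^7, C_1 ≅ Z^18, C_2 ≅ Z^12.

∂_1: C_1 → C_0 sends each edge [p,q] (with p < q) to q − p. For instance
  ∂[3,4] = [4] − [3].
As a 7×18 matrix over Z this has rank 6, with invariant factors (1,1,1,1,1,1).

The boundary map ∂_2: C_2 → C_1 sends each 2-simplex [p,q,r] to [q,r] − [p,r] + [p,q]. For instance
  ∂[3,4,6] = [4,6] − [3,6] + [3,4],
  ∂[3,5,6] = [5,6] − [3,6] + [3,5].
The 18×12 boundary matrix has rank 12 and Smith normal form diag(1,1,1,1,1,1,1,1,1,1,1,2).

Reading off H_k = ker ∂_k / im ∂_{k+1}:

  H_0: rank C_0 − rank ∂_1 = 7 − 6 = 1, and the invariant factors of ∂_1 are all 1, so H_0 ≅ Z.
  H_1: rank ker ∂_1 − rank ∂_2 = (18 − 6) − 12 = 0, and ∂_2 has invariant factor 2 > 1, so H_1 ≅ Z/2.
  H_2: rank ker ∂_2 − rank ∂_3 = (12 − 12) − 0 = 0, and there is no ∂_3, so H_2 ≅ 0.

As a check, the Euler characteristic is 7 − 18 + 12 = 1, which agrees with 1 − 0 + 0 = 1.
(K is a triangulation of the real projective plane RP^2.)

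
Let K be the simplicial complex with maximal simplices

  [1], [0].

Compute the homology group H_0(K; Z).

H_0 = Z^2.

K has 2 vertices.
rank ∂_0 = 0, rank ∂_1 = 0 ⇒ b_0 = 2 − 0 − 0 = 2. So H_0 ≅ Z^2.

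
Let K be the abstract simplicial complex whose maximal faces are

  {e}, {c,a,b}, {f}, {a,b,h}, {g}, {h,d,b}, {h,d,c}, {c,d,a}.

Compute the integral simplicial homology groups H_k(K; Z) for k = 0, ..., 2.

H_0 = Z^4,  H_1 = Z,  H_2 = 0.

We work with the vertex ordering a < b < c < d < e < f < g < h. The simplices of K, each written with vertices in increasing order, are:

  0-simplices (8): a, b, c, d, e, f, g, h
  1-simplices (10): ab, ac, ad, ah, bc, bd, bh, cd, ch, dh
  2-simplices (5): abc, abh, acd, bdh, cdh

so the chain groups are C_0 ≅ Z^8, C_1 ≅ Z^10, C_2 ≅ Z^5.

The boundary map ∂_1: C_1 → C_0 sends each edge [p,q] (with p < q) to q − p.
The resulting 8×10 matrix has rank 4, and its Smith normal form has invariant factors (1,1,1,1).

∂_2: C_2 → C_1 sends each 2-simplex [p,q,r] to [q,r] − [p,r] + [p,q]. For instance
  ∂acd = cd − ad + ac,
  ∂bdh = dh − bh + bd.
The resulting 10×5 matrix has rank 5, and its Smith normal form has invariant factors (1,1,1,1,1).

From H_k ≅ ker(∂_k) / im(∂_{k+1}) we obtain:

  H_0: rank C_0 − rank ∂_1 = 8 − 4 = 4, and the invariant factors of ∂_1 are all 1, so H_0 = Z^4.
  H_1: rank ker ∂_1 − rank ∂_2 = (10 − 4) − 5 = 1, and the invariant factors of ∂_2 are all 1, so H_1 = Z.
  H_2: rank ker ∂_2 − rank ∂_3 = (5 − 5) − 0 = 0, and there is no ∂_3, so H_2 = 0.

As a check, the Euler characteristic is 8 − 10 + 5 = 3, which agrees with 4 − 1 + 0 = 3.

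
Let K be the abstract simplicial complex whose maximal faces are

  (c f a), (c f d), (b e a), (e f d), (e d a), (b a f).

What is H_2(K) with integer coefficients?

Fix the vertex order a < b < c < d < e < f and write every simplex with vertices in increasing order. Then dim K = 2 and the simplices of K are:

  0-simplices (6): a, b, c, d, e, f
  1-simplices (12): ab, ac, ad, ae, af, be, bf, cd, cf, de, df, ef
  2-simplices (6): abe, abf, acf, ade, cdf, def

Hence C_0 ≅ Z^6, C_1 ≅ Z^12, C_2 ≅ Z^6.

Boundary ∂_1: C_1 → C_0 sends each edge [p,q] (with p < q) to q − p. For instance
  ∂ef = f − e.
The 6×12 boundary matrix has rank 5 and Smith normal form diag(1,1,1,1,1).

Boundary ∂_2: C_2 → C_1 acts by ∂[p,q,r] = [q,r] − [p,r] + [p,q]. For instance
  ∂cdf = df − cf + cd,
  ∂acf = cf − af + ac.
This gives a 12×6 integer matrix of rank 6; reducing to Smith normal form yields diagonal entries (1,1,1,1,1,1).

Computing H_k = (kernel of ∂_k) / (image of ∂_{k+1}):

  H_2: rank ker ∂_2 − rank ∂_3 = (6 − 6) − 0 = 0, and there is no ∂_3, so H_2 ≅ 0.

H_2 = 0.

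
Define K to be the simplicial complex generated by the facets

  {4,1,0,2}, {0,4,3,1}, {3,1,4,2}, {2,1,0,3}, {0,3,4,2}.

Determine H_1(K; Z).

Order the vertices as 0 < 1 < 2 < 3 < 4. Listing each simplex with vertices in this order, K has dimension 3 with simplices:

  0-simplices (5): [0], [1], [2], [3], [4]
  1-simplices (10): [0,1], [0,2], [0,3], [0,4], [1,2], [1,3], [1,4], [2,3], [2,4], [3,4]
  2-simplices (10): [0,1,2], [0,1,3], [0,1,4], [0,2,3], [0,2,4], [0,3,4], [1,2,3], [1,2,4], [1,3,4], [2,3,4]
  3-simplices (5): [0,1,2,3], [0,1,2,4], [0,1,3,4], [0,2,3,4], [1,2,3,4]

giving chain groups C_0 ≅ Z^5, C_1 ≅ Z^10, C_2 ≅ Z^10, C_3 ≅ Z^5.

The boundary map ∂_1: C_1 → C_0 is given by ∂[p,q] = [q] − [p]. For instance
  ∂[1,4] = [4] − [1].
This gives a 5×10 integer matrix of rank 4; reducing to Smith normal form yields diagonal entries (1,1,1,1).

∂_2: C_2 → C_1 sends each 2-simplex [p,q,r] to [q,r] − [p,r] + [p,q]. For instance
  ∂[1,2,3] = [2,3] − [1,3] + [1,2],
  ∂[0,1,3] = [1,3] − [0,3] + [0,1].
As a 10×10 matrix over Z this has rank 6, with invariant factors (1,1,1,1,1,1).

∂_3: C_3 → C_2 sends each 3-simplex σ to the alternating sum Σ_i (−1)^i (σ with its i-th vertex removed). For instance
  ∂[0,1,2,4] = [1,2,4] − [0,2,4] + [0,1,4] − [0,1,2],
  ∂[0,2,3,4] = [2,3,4] − [0,3,4] + [0,2,4] − [0,2,3].
The resulting 10×5 matrix has rank 4, and its Smith normal form has invariant factors (1,1,1,1).

Now H_k = ker ∂_k / im ∂_{k+1}, so:

  H_1: rank ker ∂_1 − rank ∂_2 = (10 − 4) − 6 = 0, and the invariant factors of ∂_2 are all 1, so H_1 = 0.

H_1 = 0.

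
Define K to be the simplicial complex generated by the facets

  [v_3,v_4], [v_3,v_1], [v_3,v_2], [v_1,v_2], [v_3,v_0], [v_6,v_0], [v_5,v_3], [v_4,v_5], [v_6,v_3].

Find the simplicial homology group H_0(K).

H_0 ≅ Z.

Order the vertices as v_0 < v_1 < v_2 < v_3 < v_4 < v_5 < v_6. Listing each simplex with vertices in this order, K has dimension 1 with simplices:

  0-simplices (7): [v_0], [v_1], [v_2], [v_3], [v_4], [v_5], [v_6]
  1-simplices (9): [v_0,v_3], [v_0,v_6], [v_1,v_2], [v_1,v_3], [v_2,v_3], [v_3,v_4], [v_3,v_5], [v_3,v_6], [v_4,v_5]

giving chain groups C_0 ≅ Z^7, C_1 ≅ Z^9.

∂_1: C_1 → C_0 sends each edge [p,q] (with p < q) to q − p.
The resulting 7×9 matrix has rank 6, and its Smith normal form has invariant factors (1,1,1,1,1,1).

Computing H_k = (kernel of ∂_k) / (image of ∂_{k+1}):

  H_0: rank C_0 − rank ∂_1 = 7 − 6 = 1, and the invariant factors of ∂_1 are all 1, so H_0 = Z.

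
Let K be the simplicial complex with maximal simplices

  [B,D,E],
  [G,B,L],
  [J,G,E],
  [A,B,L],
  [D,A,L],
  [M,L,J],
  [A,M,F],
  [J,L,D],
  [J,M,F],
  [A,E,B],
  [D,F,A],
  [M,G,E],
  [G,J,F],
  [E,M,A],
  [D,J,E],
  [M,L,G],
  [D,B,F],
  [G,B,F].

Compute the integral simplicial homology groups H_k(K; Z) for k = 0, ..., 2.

H_0 ≅ Z,  H_1 ≅ Z ⊕ Z/2,  H_2 = 0.

K has 9 vertices, 27 edges, 18 triangles.
rank ∂_0 = 0, rank ∂_1 = 8 ⇒ b_0 = 9 − 0 − 8 = 1; all invariant factors of ∂_1 are 1 so no torsion. So H_0 = Z.
rank ∂_1 = 8, rank ∂_2 = 18 ⇒ b_1 = 27 − 8 − 18 = 1; ∂_2 has invariant factor(s) [2] giving torsion. So H_1 = Z ⊕ Z/2.
rank ∂_2 = 18, rank ∂_3 = 0 ⇒ b_2 = 18 − 18 − 0 = 0. So H_2 = 0.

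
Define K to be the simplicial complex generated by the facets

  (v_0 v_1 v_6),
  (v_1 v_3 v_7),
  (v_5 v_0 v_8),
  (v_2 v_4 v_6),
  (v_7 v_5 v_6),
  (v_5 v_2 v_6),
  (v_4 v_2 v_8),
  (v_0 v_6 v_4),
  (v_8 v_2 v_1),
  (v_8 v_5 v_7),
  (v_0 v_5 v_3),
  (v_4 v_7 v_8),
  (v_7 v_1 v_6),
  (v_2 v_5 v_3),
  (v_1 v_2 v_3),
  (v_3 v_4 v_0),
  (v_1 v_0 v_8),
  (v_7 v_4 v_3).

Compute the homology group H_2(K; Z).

H_2 = Z.

We work with the vertex ordering v_0 < v_1 < v_2 < v_3 < v_4 < v_5 < v_6 < v_7 < v_8. The simplices of K, each written with vertices in increasing order, are:

  0-simplices (9): [v_0], [v_1], [v_2], [v_3], [v_4], [v_5], [v_6], [v_7], [v_8]
  1-simplices (27): (27 of them)
  2-simplices (18): (18 of them)

giving chain groups C_0 ≅ Z^9, C_1 ≅ Z^27, C_2 ≅ Z^18.

∂_1: C_1 → C_0 is given by ∂[p,q] = [q] − [p]. For instance
  ∂[v_4,v_7] = [v_7] − [v_4].
This gives a 9×27 integer matrix of rank 8; reducing to Smith normal form yields diagonal entries (1,1,1,1,1,1,1,1).

∂_2: C_2 → C_1 acts by ∂[p,q,r] = [q,r] − [p,r] + [p,q]. For instance
  ∂[v_0,v_3,v_5] = [v_3,v_5] − [v_0,v_5] + [v_0,v_3],
  ∂[v_4,v_7,v_8] = [v_7,v_8] − [v_4,v_8] + [v_4,v_7].
This gives a 27×18 integer matrix of rank 17; reducing to Smith normal form yields diagonal entries (1,1,1,1,1,1,1,1,1,1,1,1,1,1,1,1,1).

From H_k ≅ ker(∂_k) / im(∂_{k+1}) we obtain:

  H_2: rank ker ∂_2 − rank ∂_3 = (18 − 17) − 0 = 1, and there is no ∂_3, so H_2 = Z.

(K is a triangulation of the torus T^2.)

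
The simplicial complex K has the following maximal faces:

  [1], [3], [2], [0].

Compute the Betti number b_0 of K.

Take the total order 0 < 1 < 2 < 3 on the vertex set. Then K (dimension 0) consists of the simplices:

  0-simplices (4): [0], [1], [2], [3]

giving chain groups C_0 ≅ Z^4.

Computing H_k = (kernel of ∂_k) / (image of ∂_{k+1}):

  H_0: rank C_0 − rank ∂_1 = 4 − 0 = 4, and there is no ∂_1, so H_0 ≅ Z^4.

(K is a triangulation of a set of 4 points.)

Hence the Betti numbers are b_0 = 4.

b_0 = 4.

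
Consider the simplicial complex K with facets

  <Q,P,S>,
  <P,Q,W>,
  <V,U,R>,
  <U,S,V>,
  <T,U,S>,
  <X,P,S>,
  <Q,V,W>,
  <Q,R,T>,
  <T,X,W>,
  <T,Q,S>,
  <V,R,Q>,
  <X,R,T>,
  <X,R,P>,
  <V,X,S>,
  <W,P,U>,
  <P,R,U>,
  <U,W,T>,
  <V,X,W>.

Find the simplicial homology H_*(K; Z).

H_0 ≅ Z,  H_1 ≅ Z^2,  H_2 ≅ Z.

Fix the vertex order P < Q < R < S < T < U < V < W < X and write every simplex with vertices in increasing order. Then dim K = 2 and the simplices of K are:

  0-simplices (9): P, Q, R, S, T, U, V, W, X
  1-simplices (27): PQ, PR, PS, PU, PW, PX, QR, QS, QT, QV, QW, RT, RU, RV, RX, ST, SU, SV, SX, TU, TW, TX, UV, UW, VW, VX, WX
  2-simplices (18): PQS, PQW, PRU, PRX, PSX, PUW, QRT, QRV, QST, QVW, RTX, RUV, STU, SUV, SVX, TUW, TWX, VWX

so the chain groups are C_0 ≅ Z^9, C_1 ≅ Z^27, C_2 ≅ Z^18.

The boundary map ∂_1: C_1 → C_0 is given by ∂[p,q] = [q] − [p].
The 9×27 boundary matrix has rank 8 and Smith normal form diag(1,1,1,1,1,1,1,1).

The boundary map ∂_2: C_2 → C_1 sends each 2-simplex [p,q,r] to [q,r] − [p,r] + [p,q]. For instance
  ∂QVW = VW − QW + QV,
  ∂SUV = UV − SV + SU.
The resulting 27×18 matrix has rank 17, and its Smith normal form has invariant factors (1,1,1,1,1,1,1,1,1,1,1,1,1,1,1,1,1).

Computing H_k = (kernel of ∂_k) / (image of ∂_{k+1}):

  H_0: rank C_0 − rank ∂_1 = 9 − 8 = 1, and the invariant factors of ∂_1 are all 1, so H_0 ≅ Z.
  H_1: rank ker ∂_1 − rank ∂_2 = (27 − 8) − 17 = 2, and the invariant factors of ∂_2 are all 1, so H_1 ≅ Z^2.
  H_2: rank ker ∂_2 − rank ∂_3 = (18 − 17) − 0 = 1, and there is no ∂_3, so H_2 ≅ Z.

(K is a triangulation of the torus T^2.)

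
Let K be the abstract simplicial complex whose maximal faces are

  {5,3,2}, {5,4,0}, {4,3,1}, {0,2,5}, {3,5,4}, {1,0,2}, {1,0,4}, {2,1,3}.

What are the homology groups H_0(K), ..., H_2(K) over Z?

H_0 ≅ Z,  H_1 = 0,  H_2 ≅ Z.

We work with the vertex ordering 0 < 1 < 2 < 3 < 4 < 5. The simplices of K, each written with vertices in increasing order, are:

  0-simplices (6): [0], [1], [2], [3], [4], [5]
  1-simplices (12): [0,1], [0,2], [0,4], [0,5], [1,2], [1,3], [1,4], [2,3], [2,5], [3,4], [3,5], [4,5]
  2-simplices (8): [0,1,2], [0,1,4], [0,2,5], [0,4,5], [1,2,3], [1,3,4], [2,3,5], [3,4,5]

so the chain groups are C_0 ≅ Z^6, C_1 ≅ Z^12, C_2 ≅ Z^8.

Boundary ∂_1: C_1 → C_0 is given by ∂[p,q] = [q] − [p]. For instance
  ∂[2,5] = [5] − [2].
The 6×12 boundary matrix has rank 5 and Smith normal form diag(1,1,1,1,1).

Boundary ∂_2: C_2 → C_1 sends each 2-simplex [p,q,r] to [q,r] − [p,r] + [p,q]. For instance
  ∂[0,2,5] = [2,5] − [0,5] + [0,2],
  ∂[2,3,5] = [3,5] − [2,5] + [2,3].
The 12×8 boundary matrix has rank 7 and Smith normal form diag(1,1,1,1,1,1,1).

Now H_k = ker ∂_k / im ∂_{k+1}, so:

  H_0: rank C_0 − rank ∂_1 = 6 − 5 = 1, and the invariant factors of ∂_1 are all 1, so H_0 ≅ Z.
  H_1: rank ker ∂_1 − rank ∂_2 = (12 − 5) − 7 = 0, and the invariant factors of ∂_2 are all 1, so H_1 ≅ 0.
  H_2: rank ker ∂_2 − rank ∂_3 = (8 − 7) − 0 = 1, and there is no ∂_3, so H_2 ≅ Z.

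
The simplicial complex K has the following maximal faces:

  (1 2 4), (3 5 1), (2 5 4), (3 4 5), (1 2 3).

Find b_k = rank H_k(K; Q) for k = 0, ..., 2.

b_0 = 1, b_1 = 1, b_2 = 0.

Order the vertices as 1 < 2 < 3 < 4 < 5. Listing each simplex with vertices in this order, K has dimension 2 with simplices:

  0-simplices (5): [1], [2], [3], [4], [5]
  1-simplices (10): [1,2], [1,3], [1,4], [1,5], [2,3], [2,4], [2,5], [3,4], [3,5], [4,5]
  2-simplices (5): [1,2,3], [1,2,4], [1,3,5], [2,4,5], [3,4,5]

Hence C_0 ≅ Z^5, C_1 ≅ Z^10, C_2 ≅ Z^5.

∂_1: C_1 → C_0 is given by ∂[p,q] = [q] − [p].
The 5×10 boundary matrix has rank 4 and Smith normal form diag(1,1,1,1).

Boundary ∂_2: C_2 → C_1 acts by ∂[p,q,r] = [q,r] − [p,r] + [p,q]. For instance
  ∂[3,4,5] = [4,5] − [3,5] + [3,4],
  ∂[1,2,3] = [2,3] − [1,3] + [1,2].
This gives a 10×5 integer matrix of rank 5; reducing to Smith normal form yields diagonal entries (1,1,1,1,1).

Computing H_k = (kernel of ∂_k) / (image of ∂_{k+1}):

  H_0: rank C_0 − rank ∂_1 = 5 − 4 = 1, and the invariant factors of ∂_1 are all 1, so H_0 = Z.
  H_1: rank ker ∂_1 − rank ∂_2 = (10 − 4) − 5 = 1, and the invariant factors of ∂_2 are all 1, so H_1 = Z.
  H_2: rank ker ∂_2 − rank ∂_3 = (5 − 5) − 0 = 0, and there is no ∂_3, so H_2 = 0.

(K is a triangulation of the Möbius band.)

Hence the Betti numbers are b_0 = 1, b_1 = 1, b_2 = 0.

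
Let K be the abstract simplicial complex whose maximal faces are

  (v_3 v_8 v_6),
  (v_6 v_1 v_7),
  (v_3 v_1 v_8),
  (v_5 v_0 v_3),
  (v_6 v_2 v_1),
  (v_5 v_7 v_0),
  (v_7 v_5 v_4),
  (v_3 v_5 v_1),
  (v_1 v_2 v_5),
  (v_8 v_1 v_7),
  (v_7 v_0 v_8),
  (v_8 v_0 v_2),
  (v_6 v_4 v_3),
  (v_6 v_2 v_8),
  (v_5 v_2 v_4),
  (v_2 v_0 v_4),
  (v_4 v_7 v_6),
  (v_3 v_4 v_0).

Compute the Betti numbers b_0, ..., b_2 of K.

Fix the vertex order v_0 < v_1 < v_2 < v_3 < v_4 < v_5 < v_6 < v_7 < v_8 and write every simplex with vertices in increasing order. Then dim K = 2 and the simplices of K are:

  0-simplices (9): [v_0], [v_1], [v_2], [v_3], [v_4], [v_5], [v_6], [v_7], [v_8]
  1-simplices (27): (27 of them)
  2-simplices (18): (18 of them)

so the chain groups are C_0 ≅ Z^9, C_1 ≅ Z^27, C_2 ≅ Z^18.

∂_1: C_1 → C_0 maps an edge to its endpoints' difference, ∂[p,q] = q − p.
The 9×27 boundary matrix has rank 8 and Smith normal form diag(1,1,1,1,1,1,1,1).

Boundary ∂_2: C_2 → C_1 sends each 2-simplex [p,q,r] to [q,r] − [p,r] + [p,q]. For instance
  ∂[v_1,v_3,v_5] = [v_3,v_5] − [v_1,v_5] + [v_1,v_3],
  ∂[v_1,v_6,v_7] = [v_6,v_7] − [v_1,v_7] + [v_1,v_6].
The 27×18 boundary matrix has rank 18 and Smith normal form diag(1,1,1,1,1,1,1,1,1,1,1,1,1,1,1,1,1,2).

Now H_k = ker ∂_k / im ∂_{k+1}, so:

  H_0: rank C_0 − rank ∂_1 = 9 − 8 = 1, and the invariant factors of ∂_1 are all 1, so H_0 = Z.
  H_1: rank ker ∂_1 − rank ∂_2 = (27 − 8) − 18 = 1, and ∂_2 has invariant factor 2 > 1, so H_1 = Z ⊕ Z/2Z.
  H_2: rank ker ∂_2 − rank ∂_3 = (18 − 18) − 0 = 0, and there is no ∂_3, so H_2 = 0.

As a check, the Euler characteristic is 9 − 27 + 18 = 0, which agrees with 1 − 1 + 0 = 0.

Hence the Betti numbers are b_0 = 1, b_1 = 1, b_2 = 0.

b_0 = 1, b_1 = 1, b_2 = 0.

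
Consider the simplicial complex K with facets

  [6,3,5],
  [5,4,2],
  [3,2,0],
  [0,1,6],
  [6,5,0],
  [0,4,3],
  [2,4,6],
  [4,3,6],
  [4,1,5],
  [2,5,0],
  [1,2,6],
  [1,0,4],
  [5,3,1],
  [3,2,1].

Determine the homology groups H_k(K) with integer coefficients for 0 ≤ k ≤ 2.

Order the vertices as 0 < 1 < 2 < 3 < 4 < 5 < 6. Listing each simplex with vertices in this order, K has dimension 2 with simplices:

  0-simplices (7): [0], [1], [2], [3], [4], [5], [6]
  1-simplices (21): [0,1], [0,2], [0,3], [0,4], [0,5], [0,6], [1,2], [1,3], [1,4], [1,5], [1,6], [2,3], [2,4], [2,5], [2,6], [3,4], [3,5], [3,6], [4,5], [4,6], [5,6]
  2-simplices (14): [0,1,4], [0,1,6], [0,2,3], [0,2,5], [0,3,4], [0,5,6], [1,2,3], [1,2,6], [1,3,5], [1,4,5], [2,4,5], [2,4,6], [3,4,6], [3,5,6]

giving chain groups C_0 ≅ Z^7, C_1 ≅ Z^21, C_2 ≅ Z^14.

Boundary ∂_1: C_1 → C_0 sends each edge [p,q] (with p < q) to q − p. For instance
  ∂[0,6] = [6] − [0].
The 7×21 boundary matrix has rank 6 and Smith normal form diag(1,1,1,1,1,1).

∂_2: C_2 → C_1 maps a triangle to the signed sum of its edges. For instance
  ∂[1,4,5] = [4,5] − [1,5] + [1,4],
  ∂[3,5,6] = [5,6] − [3,6] + [3,5].
This gives a 21×14 integer matrix of rank 13; reducing to Smith normal form yields diagonal entries (1,1,1,1,1,1,1,1,1,1,1,1,1).

Computing H_k = (kernel of ∂_k) / (image of ∂_{k+1}):

  H_0: rank C_0 − rank ∂_1 = 7 − 6 = 1, and the invariant factors of ∂_1 are all 1, so H_0 = Z.
  H_1: rank ker ∂_1 − rank ∂_2 = (21 − 6) − 13 = 2, and the invariant factors of ∂_2 are all 1, so H_1 = Z^2.
  H_2: rank ker ∂_2 − rank ∂_3 = (14 − 13) − 0 = 1, and there is no ∂_3, so H_2 = Z.

H_0 = Z,  H_1 = Z^2,  H_2 = Z.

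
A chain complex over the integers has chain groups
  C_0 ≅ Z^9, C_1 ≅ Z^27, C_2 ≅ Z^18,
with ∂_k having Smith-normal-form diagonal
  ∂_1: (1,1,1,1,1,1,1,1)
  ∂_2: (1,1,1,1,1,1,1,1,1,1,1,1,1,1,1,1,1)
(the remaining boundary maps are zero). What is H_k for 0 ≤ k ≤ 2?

H_0 = Z,  H_1 = Z^2,  H_2 = Z.

H_0: b_0 = 9 − 0 − 8 = 1; torsion from ∂_1 factors > 1: none. So H_0 = Z.
H_1: b_1 = 27 − 8 − 17 = 2; torsion from ∂_2 factors > 1: none. So H_1 = Z^2.
H_2: b_2 = 18 − 17 − 0 = 1; torsion from ∂_3 factors > 1: none. So H_2 = Z.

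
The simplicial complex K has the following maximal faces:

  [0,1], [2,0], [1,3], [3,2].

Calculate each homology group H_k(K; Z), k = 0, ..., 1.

H_0 = Z,  H_1 = Z.

K has 4 vertices, 4 edges.
rank ∂_0 = 0, rank ∂_1 = 3 ⇒ b_0 = 4 − 0 − 3 = 1; all invariant factors of ∂_1 are 1 so no torsion. So H_0 ≅ Z.
rank ∂_1 = 3, rank ∂_2 = 0 ⇒ b_1 = 4 − 3 − 0 = 1. So H_1 ≅ Z.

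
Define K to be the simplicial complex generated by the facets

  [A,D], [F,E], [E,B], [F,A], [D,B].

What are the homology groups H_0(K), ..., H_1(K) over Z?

Take the total order A < B < D < E < F on the vertex set. Then K (dimension 1) consists of the simplices:

  0-simplices (5): A, B, D, E, F
  1-simplices (5): AD, AF, BD, BE, EF

Hence C_0 ≅ Z^5, C_1 ≅ Z^5.

The boundary map ∂_1: C_1 → C_0 maps an edge to its endpoints' difference, ∂[p,q] = q − p. For instance
  ∂BE = E − B.
This gives a 5×5 integer matrix of rank 4; reducing to Smith normal form yields diagonal entries (1,1,1,1).

Reading off H_k = ker ∂_k / im ∂_{k+1}:

  H_0: rank C_0 − rank ∂_1 = 5 − 4 = 1, and the invariant factors of ∂_1 are all 1, so H_0 = Z.
  H_1: rank ker ∂_1 − rank ∂_2 = (5 − 4) − 0 = 1, and there is no ∂_2, so H_1 = Z.

(K is a triangulation of the circle S^1.)

H_0 ≅ Z,  H_1 ≅ Z.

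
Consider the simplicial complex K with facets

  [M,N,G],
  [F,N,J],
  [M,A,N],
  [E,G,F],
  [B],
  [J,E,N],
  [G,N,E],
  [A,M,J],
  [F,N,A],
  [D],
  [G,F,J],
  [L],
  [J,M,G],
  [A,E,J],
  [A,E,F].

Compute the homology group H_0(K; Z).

H_0 = Z^4.

Take the total order A < B < D < E < F < G < J < L < M < N on the vertex set. Then K (dimension 2) consists of the simplices:

  0-simplices (10): A, B, D, E, F, G, J, L, M, N
  1-simplices (18): AE, AF, AJ, AM, AN, EF, EG, EJ, EN, FG, FJ, FN, GJ, GM, GN, JM, JN, MN
  2-simplices (12): AEF, AEJ, AFN, AJM, AMN, EFG, EGN, EJN, FGJ, FJN, GJM, GMN

Hence C_0 ≅ Z^10, C_1 ≅ Z^18, C_2 ≅ Z^12.

Boundary ∂_1: C_1 → C_0 maps an edge to its endpoints' difference, ∂[p,q] = q − p. For instance
  ∂FN = N − F.
The resulting 10×18 matrix has rank 6, and its Smith normal form has invariant factors (1,1,1,1,1,1).

∂_2: C_2 → C_1 acts by ∂[p,q,r] = [q,r] − [p,r] + [p,q]. For instance
  ∂AMN = MN − AN + AM,
  ∂GMN = MN − GN + GM.
The resulting 18×12 matrix has rank 12, and its Smith normal form has invariant factors (1,1,1,1,1,1,1,1,1,1,1,2).

Computing H_k = (kernel of ∂_k) / (image of ∂_{k+1}):

  H_0: rank C_0 − rank ∂_1 = 10 − 6 = 4, and the invariant factors of ∂_1 are all 1, so H_0 = Z^4.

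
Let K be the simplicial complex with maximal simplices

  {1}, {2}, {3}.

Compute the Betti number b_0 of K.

b_0 = 3.

Order the vertices as 1 < 2 < 3. Listing each simplex with vertices in this order, K has dimension 0 with simplices:

  0-simplices (3): [1], [2], [3]

Hence C_0 ≅ Z^3.

Now H_k = ker ∂_k / im ∂_{k+1}, so:

  H_0: rank C_0 − rank ∂_1 = 3 − 0 = 3, and there is no ∂_1, so H_0 ≅ Z^3.

(K is a triangulation of a set of 3 points.)

Hence the Betti numbers are b_0 = 3.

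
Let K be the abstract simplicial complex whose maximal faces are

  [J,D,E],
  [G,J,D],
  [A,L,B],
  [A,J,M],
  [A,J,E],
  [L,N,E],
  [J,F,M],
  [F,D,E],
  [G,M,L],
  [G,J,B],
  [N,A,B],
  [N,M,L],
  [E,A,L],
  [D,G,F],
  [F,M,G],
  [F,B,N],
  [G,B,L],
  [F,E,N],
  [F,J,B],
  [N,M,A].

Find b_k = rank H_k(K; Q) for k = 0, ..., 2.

We work with the vertex ordering A < B < D < E < F < G < J < L < M < N. The simplices of K, each written with vertices in increasing order, are:

  0-simplices (10): A, B, D, E, F, G, J, L, M, N
  1-simplices (30): AB, AE, AJ, AL, AM, AN, BF, BG, BJ, BL, BN, DE, DF, DG, DJ, EF, EJ, EL, EN, FG, FJ, FM, FN, GJ, GL, GM, JM, LM, LN, MN
  2-simplices (20): ABL, ABN, AEJ, AEL, AJM, AMN, BFJ, BFN, BGJ, BGL, DEF, DEJ, DFG, DGJ, EFN, ELN, FGM, FJM, GLM, LMN

so the chain groups are C_0 ≅ Z^10, C_1 ≅ Z^30, C_2 ≅ Z^20.

∂_1: C_1 → C_0 maps an edge to its endpoints' difference, ∂[p,q] = q − p.
As a 10×30 matrix over Z this has rank 9, with invariant factors (1,1,1,1,1,1,1,1,1).

Boundary ∂_2: C_2 → C_1 acts by ∂[p,q,r] = [q,r] − [p,r] + [p,q]. For instance
  ∂AEJ = EJ − AJ + AE,
  ∂ABL = BL − AL + AB.
The 30×20 boundary matrix has rank 20 and Smith normal form diag(1,1,1,1,1,1,1,1,1,1,1,1,1,1,1,1,1,1,1,2).

Now H_k = ker ∂_k / im ∂_{k+1}, so:

  H_0: rank C_0 − rank ∂_1 = 10 − 9 = 1, and the invariant factors of ∂_1 are all 1, so H_0 = Z.
  H_1: rank ker ∂_1 − rank ∂_2 = (30 − 9) − 20 = 1, and ∂_2 has invariant factor 2 > 1, so H_1 = Z ⊕ Z_2.
  H_2: rank ker ∂_2 − rank ∂_3 = (20 − 20) − 0 = 0, and there is no ∂_3, so H_2 = 0.

As a check, the Euler characteristic is 10 − 30 + 20 = 0, which agrees with 1 − 1 + 0 = 0.

Hence the Betti numbers are b_0 = 1, b_1 = 1, b_2 = 0.

b_0 = 1, b_1 = 1, b_2 = 0.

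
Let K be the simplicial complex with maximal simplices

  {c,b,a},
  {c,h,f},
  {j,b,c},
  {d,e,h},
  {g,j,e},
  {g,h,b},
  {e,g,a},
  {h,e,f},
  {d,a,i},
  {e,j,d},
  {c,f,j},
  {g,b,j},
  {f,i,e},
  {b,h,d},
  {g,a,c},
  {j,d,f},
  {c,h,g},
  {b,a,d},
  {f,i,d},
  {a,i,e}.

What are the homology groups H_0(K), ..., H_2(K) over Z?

H_0 ≅ Z,  H_1 ≅ Z ⊕ Z/2,  H_2 = 0.

Fix the vertex order a < b < c < d < e < f < g < h < i < j and write every simplex with vertices in increasing order. Then dim K = 2 and the simplices of K are:

  0-simplices (10): a, b, c, d, e, f, g, h, i, j
  1-simplices (30): ab, ac, ad, ae, ag, ai, bc, bd, bg, bh, bj, cf, cg, ch, cj, de, df, dh, di, dj, ef, eg, eh, ei, ej, fh, fi, fj, gh, gj
  2-simplices (20): abc, abd, acg, adi, aeg, aei, bcj, bdh, bgh, bgj, cfh, cfj, cgh, deh, dej, dfi, dfj, efh, efi, egj

so the chain groups are C_0 ≅ Z^10, C_1 ≅ Z^30, C_2 ≅ Z^20.

The boundary map ∂_1: C_1 → C_0 maps an edge to its endpoints' difference, ∂[p,q] = q − p. For instance
  ∂fj = j − f.
This gives a 10×30 integer matrix of rank 9; reducing to Smith normal form yields diagonal entries (1,1,1,1,1,1,1,1,1).

∂_2: C_2 → C_1 maps a triangle to the signed sum of its edges. For instance
  ∂cgh = gh − ch + cg,
  ∂bdh = dh − bh + bd.
The resulting 30×20 matrix has rank 20, and its Smith normal form has invariant factors (1,1,1,1,1,1,1,1,1,1,1,1,1,1,1,1,1,1,1,2).

From H_k ≅ ker(∂_k) / im(∂_{k+1}) we obtain:

  H_0: rank C_0 − rank ∂_1 = 10 − 9 = 1, and the invariant factors of ∂_1 are all 1, so H_0 ≅ Z.
  H_1: rank ker ∂_1 − rank ∂_2 = (30 − 9) − 20 = 1, and ∂_2 has invariant factor 2 > 1, so H_1 ≅ Z ⊕ Z/2.
  H_2: rank ker ∂_2 − rank ∂_3 = (20 − 20) − 0 = 0, and there is no ∂_3, so H_2 ≅ 0.

(K is a triangulation of the Klein bottle.)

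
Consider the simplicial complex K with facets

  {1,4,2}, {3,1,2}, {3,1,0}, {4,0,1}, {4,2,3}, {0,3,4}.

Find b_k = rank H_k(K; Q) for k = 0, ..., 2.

Order the vertices as 0 < 1 < 2 < 3 < 4. Listing each simplex with vertices in this order, K has dimension 2 with simplices:

  0-simplices (5): [0], [1], [2], [3], [4]
  1-simplices (9): [0,1], [0,3], [0,4], [1,2], [1,3], [1,4], [2,3], [2,4], [3,4]
  2-simplices (6): [0,1,3], [0,1,4], [0,3,4], [1,2,3], [1,2,4], [2,3,4]

so the chain groups are C_0 ≅ Z^5, C_1 ≅ Z^9, C_2 ≅ Z^6.

Boundary ∂_1: C_1 → C_0 is given by ∂[p,q] = [q] − [p]. For instance
  ∂[0,1] = [1] − [0].
The 5×9 boundary matrix has rank 4 and Smith normal form diag(1,1,1,1).

∂_2: C_2 → C_1 sends each 2-simplex [p,q,r] to [q,r] − [p,r] + [p,q]. For instance
  ∂[0,3,4] = [3,4] − [0,4] + [0,3],
  ∂[0,1,4] = [1,4] − [0,4] + [0,1].
As a 9×6 matrix over Z this has rank 5, with invariant factors (1,1,1,1,1).

Computing H_k = (kernel of ∂_k) / (image of ∂_{k+1}):

  H_0: rank C_0 − rank ∂_1 = 5 − 4 = 1, and the invariant factors of ∂_1 are all 1, so H_0 ≅ Z.
  H_1: rank ker ∂_1 − rank ∂_2 = (9 − 4) − 5 = 0, and the invariant factors of ∂_2 are all 1, so H_1 ≅ 0.
  H_2: rank ker ∂_2 − rank ∂_3 = (6 − 5) − 0 = 1, and there is no ∂_3, so H_2 ≅ Z.

Hence the Betti numbers are b_0 = 1, b_1 = 0, b_2 = 1.

b_0 = 1, b_1 = 0, b_2 = 1.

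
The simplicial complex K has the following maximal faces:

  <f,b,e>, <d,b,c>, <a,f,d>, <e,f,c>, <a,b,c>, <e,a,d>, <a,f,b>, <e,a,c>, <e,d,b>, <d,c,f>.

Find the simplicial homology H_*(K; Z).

H_0 ≅ Z,  H_1 ≅ Z_2,  H_2 = 0.

Fix the vertex order a < b < c < d < e < f and write every simplex with vertices in increasing order. Then dim K = 2 and the simplices of K are:

  0-simplices (6): a, b, c, d, e, f
  1-simplices (15): ab, ac, ad, ae, af, bc, bd, be, bf, cd, ce, cf, de, df, ef
  2-simplices (10): abc, abf, ace, ade, adf, bcd, bde, bef, cdf, cef

Hence C_0 ≅ Z^6, C_1 ≅ Z^15, C_2 ≅ Z^10.

The boundary map ∂_1: C_1 → C_0 sends each edge [p,q] (with p < q) to q − p. For instance
  ∂ef = f − e.
The resulting 6×15 matrix has rank 5, and its Smith normal form has invariant factors (1,1,1,1,1).

The boundary map ∂_2: C_2 → C_1 sends each 2-simplex [p,q,r] to [q,r] − [p,r] + [p,q]. For instance
  ∂cef = ef − cf + ce,
  ∂ade = de − ae + ad.
The 15×10 boundary matrix has rank 10 and Smith normal form diag(1,1,1,1,1,1,1,1,1,2).

Now H_k = ker ∂_k / im ∂_{k+1}, so:

  H_0: rank C_0 − rank ∂_1 = 6 − 5 = 1, and the invariant factors of ∂_1 are all 1, so H_0 ≅ Z.
  H_1: rank ker ∂_1 − rank ∂_2 = (15 − 5) − 10 = 0, and ∂_2 has invariant factor 2 > 1, so H_1 ≅ Z_2.
  H_2: rank ker ∂_2 − rank ∂_3 = (10 − 10) − 0 = 0, and there is no ∂_3, so H_2 ≅ 0.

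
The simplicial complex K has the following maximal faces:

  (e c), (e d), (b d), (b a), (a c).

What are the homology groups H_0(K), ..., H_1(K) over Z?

Fix the vertex order a < b < c < d < e and write every simplex with vertices in increasing order. Then dim K = 1 and the simplices of K are:

  0-simplices (5): a, b, c, d, e
  1-simplices (5): ab, ac, bd, ce, de

Hence C_0 ≅ Z^5, C_1 ≅ Z^5.

Boundary ∂_1: C_1 → C_0 sends each edge [p,q] (with p < q) to q − p.
The 5×5 boundary matrix has rank 4 and Smith normal form diag(1,1,1,1).

Reading off H_k = ker ∂_k / im ∂_{k+1}:

  H_0: rank C_0 − rank ∂_1 = 5 − 4 = 1, and the invariant factors of ∂_1 are all 1, so H_0 = Z.
  H_1: rank ker ∂_1 − rank ∂_2 = (5 − 4) − 0 = 1, and there is no ∂_2, so H_1 = Z.

(K is a triangulation of the circle S^1.)

H_0 ≅ Z,  H_1 ≅ Z.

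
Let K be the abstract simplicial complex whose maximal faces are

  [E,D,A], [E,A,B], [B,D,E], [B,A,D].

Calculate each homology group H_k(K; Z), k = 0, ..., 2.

H_0 ≅ Z,  H_1 = 0,  H_2 ≅ Z.

We work with the vertex ordering A < B < D < E. The simplices of K, each written with vertices in increasing order, are:

  0-simplices (4): A, B, D, E
  1-simplices (6): AB, AD, AE, BD, BE, DE
  2-simplices (4): ABD, ABE, ADE, BDE

so the chain groups are C_0 ≅ Z^4, C_1 ≅ Z^6, C_2 ≅ Z^4.

The boundary map ∂_1: C_1 → C_0 is given by ∂[p,q] = [q] − [p].
The resulting 4×6 matrix has rank 3, and its Smith normal form has invariant factors (1,1,1).

∂_2: C_2 → C_1 maps a triangle to the signed sum of its edges. For instance
  ∂ADE = DE − AE + AD,
  ∂BDE = DE − BE + BD.
This gives a 6×4 integer matrix of rank 3; reducing to Smith normal form yields diagonal entries (1,1,1).

Now H_k = ker ∂_k / im ∂_{k+1}, so:

  H_0: rank C_0 − rank ∂_1 = 4 − 3 = 1, and the invariant factors of ∂_1 are all 1, so H_0 = Z.
  H_1: rank ker ∂_1 − rank ∂_2 = (6 − 3) − 3 = 0, and the invariant factors of ∂_2 are all 1, so H_1 = 0.
  H_2: rank ker ∂_2 − rank ∂_3 = (4 − 3) − 0 = 1, and there is no ∂_3, so H_2 = Z.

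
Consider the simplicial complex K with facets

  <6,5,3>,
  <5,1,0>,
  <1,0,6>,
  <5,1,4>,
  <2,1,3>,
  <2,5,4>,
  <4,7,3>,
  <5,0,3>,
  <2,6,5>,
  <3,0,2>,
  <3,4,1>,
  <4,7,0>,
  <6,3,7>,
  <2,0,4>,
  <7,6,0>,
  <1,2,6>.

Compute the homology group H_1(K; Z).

Order the vertices as 0 < 1 < 2 < 3 < 4 < 5 < 6 < 7. Listing each simplex with vertices in this order, K has dimension 2 with simplices:

  0-simplices (8): [0], [1], [2], [3], [4], [5], [6], [7]
  1-simplices (24): (24 of them)
  2-simplices (16): [0,1,5], [0,1,6], [0,2,3], [0,2,4], [0,3,5], [0,4,7], [0,6,7], [1,2,3], [1,2,6], [1,3,4], [1,4,5], [2,4,5], [2,5,6], [3,4,7], [3,5,6], [3,6,7]

giving chain groups C_0 ≅ Z^8, C_1 ≅ Z^24, C_2 ≅ Z^16.

The boundary map ∂_1: C_1 → C_0 maps an edge to its endpoints' difference, ∂[p,q] = q − p.
As a 8×24 matrix over Z this has rank 7, with invariant factors (1,1,1,1,1,1,1).

Boundary ∂_2: C_2 → C_1 maps a triangle to the signed sum of its edges. For instance
  ∂[0,1,6] = [1,6] − [0,6] + [0,1],
  ∂[0,1,5] = [1,5] − [0,5] + [0,1].
The resulting 24×16 matrix has rank 15, and its Smith normal form has invariant factors (1,1,1,1,1,1,1,1,1,1,1,1,1,1,1).

Reading off H_k = ker ∂_k / im ∂_{k+1}:

  H_1: rank ker ∂_1 − rank ∂_2 = (24 − 7) − 15 = 2, and the invariant factors of ∂_2 are all 1, so H_1 = Z^2.

H_1 = Z^2.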